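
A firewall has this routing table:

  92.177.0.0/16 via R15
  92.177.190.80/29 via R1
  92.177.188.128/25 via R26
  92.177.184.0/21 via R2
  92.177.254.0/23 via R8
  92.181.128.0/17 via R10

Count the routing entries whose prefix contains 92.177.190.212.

2

Prefixes containing 92.177.190.212:
  92.177.0.0/16 (92.177.0.0 - 92.177.255.255)
  92.177.184.0/21 (92.177.184.0 - 92.177.191.255)
Total matching entries: 2.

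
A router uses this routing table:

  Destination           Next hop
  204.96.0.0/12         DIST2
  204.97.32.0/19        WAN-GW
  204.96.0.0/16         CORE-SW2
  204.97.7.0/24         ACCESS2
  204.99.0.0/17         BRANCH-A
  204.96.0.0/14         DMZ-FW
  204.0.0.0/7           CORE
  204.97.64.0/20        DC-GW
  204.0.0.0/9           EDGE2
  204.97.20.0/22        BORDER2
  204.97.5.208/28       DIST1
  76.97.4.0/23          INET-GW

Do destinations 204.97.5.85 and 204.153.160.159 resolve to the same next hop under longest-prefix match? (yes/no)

no

204.97.5.85: longest match 204.96.0.0/14 -> DMZ-FW
204.153.160.159: longest match 204.0.0.0/7 -> CORE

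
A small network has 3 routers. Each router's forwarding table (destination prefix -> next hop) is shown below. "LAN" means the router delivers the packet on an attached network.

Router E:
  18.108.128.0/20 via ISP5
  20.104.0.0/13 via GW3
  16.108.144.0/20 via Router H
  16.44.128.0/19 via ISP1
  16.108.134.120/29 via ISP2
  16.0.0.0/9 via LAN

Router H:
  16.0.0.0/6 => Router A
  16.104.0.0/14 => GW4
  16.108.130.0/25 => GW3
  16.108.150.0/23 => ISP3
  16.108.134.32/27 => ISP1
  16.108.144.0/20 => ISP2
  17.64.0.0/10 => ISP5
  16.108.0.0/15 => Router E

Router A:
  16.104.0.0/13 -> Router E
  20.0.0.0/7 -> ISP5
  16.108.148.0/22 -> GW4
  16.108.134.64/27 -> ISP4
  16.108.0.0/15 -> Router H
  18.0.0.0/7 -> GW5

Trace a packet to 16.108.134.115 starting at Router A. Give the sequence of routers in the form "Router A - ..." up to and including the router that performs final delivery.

At Router A: longest match for 16.108.134.115 is 16.108.0.0/15 -> Router H
At Router H: longest match for 16.108.134.115 is 16.108.0.0/15 -> Router E
At Router E: longest match for 16.108.134.115 is 16.0.0.0/9 -> LAN

Router A - Router H - Router E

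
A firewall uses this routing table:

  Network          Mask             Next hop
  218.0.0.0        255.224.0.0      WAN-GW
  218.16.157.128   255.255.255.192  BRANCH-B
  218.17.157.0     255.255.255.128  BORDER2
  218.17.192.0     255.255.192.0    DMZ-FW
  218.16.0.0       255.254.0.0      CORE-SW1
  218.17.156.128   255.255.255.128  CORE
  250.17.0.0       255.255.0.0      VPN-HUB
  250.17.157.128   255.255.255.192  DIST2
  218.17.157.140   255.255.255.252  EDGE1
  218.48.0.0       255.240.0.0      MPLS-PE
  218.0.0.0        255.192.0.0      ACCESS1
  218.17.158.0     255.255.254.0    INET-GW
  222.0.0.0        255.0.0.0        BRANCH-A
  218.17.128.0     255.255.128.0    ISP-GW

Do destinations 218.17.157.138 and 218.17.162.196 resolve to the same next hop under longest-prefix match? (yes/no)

yes

218.17.157.138: longest match 218.17.128.0/17 -> ISP-GW
218.17.162.196: longest match 218.17.128.0/17 -> ISP-GW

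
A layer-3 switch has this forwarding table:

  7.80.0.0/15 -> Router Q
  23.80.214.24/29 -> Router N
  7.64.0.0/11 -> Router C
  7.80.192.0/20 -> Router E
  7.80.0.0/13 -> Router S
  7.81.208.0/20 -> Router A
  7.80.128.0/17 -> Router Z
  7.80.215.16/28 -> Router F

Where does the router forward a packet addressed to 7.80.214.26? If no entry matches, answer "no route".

Routes whose prefix contains 7.80.214.26:
  7.64.0.0/11 (7.64.0.0 - 7.95.255.255) -> Router C
  7.80.0.0/13 (7.80.0.0 - 7.87.255.255) -> Router S
  7.80.0.0/15 (7.80.0.0 - 7.81.255.255) -> Router Q
  7.80.128.0/17 (7.80.128.0 - 7.80.255.255) -> Router Z
More-specific entries that do NOT match:
  23.80.214.24/29 (23.80.214.24 - 23.80.214.31) does not contain 7.80.214.26
  7.80.215.16/28 (7.80.215.16 - 7.80.215.31) does not contain 7.80.214.26
  7.80.192.0/20 (7.80.192.0 - 7.80.207.255) does not contain 7.80.214.26
  7.81.208.0/20 (7.81.208.0 - 7.81.223.255) does not contain 7.80.214.26
Longest matching prefix is /17 -> next hop Router Z.

Router Z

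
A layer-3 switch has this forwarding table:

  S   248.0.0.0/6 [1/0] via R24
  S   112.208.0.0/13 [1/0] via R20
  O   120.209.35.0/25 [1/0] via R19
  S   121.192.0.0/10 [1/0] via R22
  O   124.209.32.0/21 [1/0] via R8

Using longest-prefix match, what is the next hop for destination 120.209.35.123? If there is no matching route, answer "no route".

R19

Routes whose prefix contains 120.209.35.123:
  120.209.35.0/25 (120.209.35.0 - 120.209.35.127) -> R19
Longest matching prefix is /25 -> next hop R19.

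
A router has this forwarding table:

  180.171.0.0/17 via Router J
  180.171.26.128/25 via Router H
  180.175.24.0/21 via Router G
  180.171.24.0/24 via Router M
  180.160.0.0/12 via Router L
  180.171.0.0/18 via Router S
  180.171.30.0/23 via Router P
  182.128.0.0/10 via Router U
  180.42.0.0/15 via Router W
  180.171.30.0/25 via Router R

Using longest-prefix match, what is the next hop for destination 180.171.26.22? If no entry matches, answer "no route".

Router S

Routes whose prefix contains 180.171.26.22:
  180.160.0.0/12 (180.160.0.0 - 180.175.255.255) -> Router L
  180.171.0.0/17 (180.171.0.0 - 180.171.127.255) -> Router J
  180.171.0.0/18 (180.171.0.0 - 180.171.63.255) -> Router S
More-specific entries that do NOT match:
  180.171.26.128/25 (180.171.26.128 - 180.171.26.255) does not contain 180.171.26.22
  180.171.30.0/25 (180.171.30.0 - 180.171.30.127) does not contain 180.171.26.22
  180.171.24.0/24 (180.171.24.0 - 180.171.24.255) does not contain 180.171.26.22
  180.171.30.0/23 (180.171.30.0 - 180.171.31.255) does not contain 180.171.26.22
  180.175.24.0/21 (180.175.24.0 - 180.175.31.255) does not contain 180.171.26.22
Longest matching prefix is /18 -> next hop Router S.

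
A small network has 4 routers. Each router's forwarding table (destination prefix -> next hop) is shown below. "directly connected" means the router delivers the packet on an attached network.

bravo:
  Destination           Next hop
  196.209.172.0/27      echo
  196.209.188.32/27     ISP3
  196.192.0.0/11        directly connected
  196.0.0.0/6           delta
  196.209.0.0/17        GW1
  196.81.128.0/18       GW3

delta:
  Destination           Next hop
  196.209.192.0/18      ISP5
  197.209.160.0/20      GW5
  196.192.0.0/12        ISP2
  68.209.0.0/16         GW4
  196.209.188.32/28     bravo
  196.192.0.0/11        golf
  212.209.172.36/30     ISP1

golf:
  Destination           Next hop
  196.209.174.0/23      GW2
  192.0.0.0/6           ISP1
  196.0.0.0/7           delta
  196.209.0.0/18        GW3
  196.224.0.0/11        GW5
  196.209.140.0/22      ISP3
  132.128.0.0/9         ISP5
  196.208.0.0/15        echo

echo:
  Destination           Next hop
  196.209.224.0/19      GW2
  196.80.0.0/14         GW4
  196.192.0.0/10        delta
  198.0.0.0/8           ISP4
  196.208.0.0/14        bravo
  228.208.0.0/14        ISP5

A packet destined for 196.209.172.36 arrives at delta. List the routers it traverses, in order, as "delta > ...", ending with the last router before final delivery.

At delta: longest match for 196.209.172.36 is 196.192.0.0/11 -> golf
At golf: longest match for 196.209.172.36 is 196.208.0.0/15 -> echo
At echo: longest match for 196.209.172.36 is 196.208.0.0/14 -> bravo
At bravo: longest match for 196.209.172.36 is 196.192.0.0/11 -> directly connected

delta > golf > echo > bravo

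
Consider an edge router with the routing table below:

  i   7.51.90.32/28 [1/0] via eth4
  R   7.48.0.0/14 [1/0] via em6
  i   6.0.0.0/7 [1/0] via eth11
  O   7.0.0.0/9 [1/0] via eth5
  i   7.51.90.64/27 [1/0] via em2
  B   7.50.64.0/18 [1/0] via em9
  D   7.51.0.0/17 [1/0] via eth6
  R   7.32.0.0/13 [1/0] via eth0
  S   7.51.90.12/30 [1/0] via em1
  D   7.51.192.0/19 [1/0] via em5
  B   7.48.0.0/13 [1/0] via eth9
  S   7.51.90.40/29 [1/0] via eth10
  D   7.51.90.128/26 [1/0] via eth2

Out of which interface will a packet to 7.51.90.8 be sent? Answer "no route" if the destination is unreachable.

Routes whose prefix contains 7.51.90.8:
  6.0.0.0/7 (6.0.0.0 - 7.255.255.255) -> eth11
  7.0.0.0/9 (7.0.0.0 - 7.127.255.255) -> eth5
  7.48.0.0/13 (7.48.0.0 - 7.55.255.255) -> eth9
  7.48.0.0/14 (7.48.0.0 - 7.51.255.255) -> em6
  7.51.0.0/17 (7.51.0.0 - 7.51.127.255) -> eth6
More-specific entries that do NOT match:
  7.51.90.12/30 (7.51.90.12 - 7.51.90.15) does not contain 7.51.90.8
  7.51.90.40/29 (7.51.90.40 - 7.51.90.47) does not contain 7.51.90.8
  7.51.90.32/28 (7.51.90.32 - 7.51.90.47) does not contain 7.51.90.8
  7.51.90.64/27 (7.51.90.64 - 7.51.90.95) does not contain 7.51.90.8
  7.51.90.128/26 (7.51.90.128 - 7.51.90.191) does not contain 7.51.90.8
  7.51.192.0/19 (7.51.192.0 - 7.51.223.255) does not contain 7.51.90.8
  7.50.64.0/18 (7.50.64.0 - 7.50.127.255) does not contain 7.51.90.8
Longest matching prefix is /17 -> interface eth6.

eth6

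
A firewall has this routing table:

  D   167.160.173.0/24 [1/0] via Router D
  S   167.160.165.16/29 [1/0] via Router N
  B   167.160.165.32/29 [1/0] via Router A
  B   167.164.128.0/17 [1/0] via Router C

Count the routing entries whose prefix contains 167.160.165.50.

0

No listed prefix contains 167.160.165.50.
Total matching entries: 0.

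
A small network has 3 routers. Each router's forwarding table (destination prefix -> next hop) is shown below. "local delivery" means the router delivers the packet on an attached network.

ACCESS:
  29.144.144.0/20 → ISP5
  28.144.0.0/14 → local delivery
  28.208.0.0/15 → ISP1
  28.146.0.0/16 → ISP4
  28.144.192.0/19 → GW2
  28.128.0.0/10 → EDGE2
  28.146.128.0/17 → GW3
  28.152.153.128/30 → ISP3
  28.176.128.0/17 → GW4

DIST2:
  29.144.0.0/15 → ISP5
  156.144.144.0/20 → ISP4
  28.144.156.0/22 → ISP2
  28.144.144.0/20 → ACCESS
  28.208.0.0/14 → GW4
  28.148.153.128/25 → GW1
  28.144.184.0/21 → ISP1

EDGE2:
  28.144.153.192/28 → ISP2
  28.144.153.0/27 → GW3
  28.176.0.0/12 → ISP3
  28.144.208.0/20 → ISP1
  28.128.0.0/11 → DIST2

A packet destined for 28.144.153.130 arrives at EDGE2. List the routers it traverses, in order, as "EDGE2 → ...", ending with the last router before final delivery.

At EDGE2: longest match for 28.144.153.130 is 28.128.0.0/11 -> DIST2
At DIST2: longest match for 28.144.153.130 is 28.144.144.0/20 -> ACCESS
At ACCESS: longest match for 28.144.153.130 is 28.144.0.0/14 -> local delivery

EDGE2 → DIST2 → ACCESS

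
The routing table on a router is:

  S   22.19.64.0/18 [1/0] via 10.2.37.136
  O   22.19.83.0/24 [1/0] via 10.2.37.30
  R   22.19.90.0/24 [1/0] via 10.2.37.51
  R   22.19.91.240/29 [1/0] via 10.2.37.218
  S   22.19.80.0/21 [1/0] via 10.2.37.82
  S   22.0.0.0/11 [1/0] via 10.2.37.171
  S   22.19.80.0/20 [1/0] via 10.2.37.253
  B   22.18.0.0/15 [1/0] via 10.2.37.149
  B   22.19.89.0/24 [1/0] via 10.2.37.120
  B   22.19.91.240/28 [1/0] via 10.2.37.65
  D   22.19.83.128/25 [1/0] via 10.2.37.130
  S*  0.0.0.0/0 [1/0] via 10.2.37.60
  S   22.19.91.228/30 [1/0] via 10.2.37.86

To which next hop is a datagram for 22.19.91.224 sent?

Routes whose prefix contains 22.19.91.224:
  0.0.0.0/0 (default, matches everything) -> 10.2.37.60
  22.0.0.0/11 (22.0.0.0 - 22.31.255.255) -> 10.2.37.171
  22.18.0.0/15 (22.18.0.0 - 22.19.255.255) -> 10.2.37.149
  22.19.64.0/18 (22.19.64.0 - 22.19.127.255) -> 10.2.37.136
  22.19.80.0/20 (22.19.80.0 - 22.19.95.255) -> 10.2.37.253
More-specific entries that do NOT match:
  22.19.91.228/30 (22.19.91.228 - 22.19.91.231) does not contain 22.19.91.224
  22.19.91.240/29 (22.19.91.240 - 22.19.91.247) does not contain 22.19.91.224
  22.19.91.240/28 (22.19.91.240 - 22.19.91.255) does not contain 22.19.91.224
  22.19.83.128/25 (22.19.83.128 - 22.19.83.255) does not contain 22.19.91.224
  22.19.83.0/24 (22.19.83.0 - 22.19.83.255) does not contain 22.19.91.224
  22.19.90.0/24 (22.19.90.0 - 22.19.90.255) does not contain 22.19.91.224
  22.19.89.0/24 (22.19.89.0 - 22.19.89.255) does not contain 22.19.91.224
  22.19.80.0/21 (22.19.80.0 - 22.19.87.255) does not contain 22.19.91.224
Longest matching prefix is /20 -> next hop 10.2.37.253.

10.2.37.253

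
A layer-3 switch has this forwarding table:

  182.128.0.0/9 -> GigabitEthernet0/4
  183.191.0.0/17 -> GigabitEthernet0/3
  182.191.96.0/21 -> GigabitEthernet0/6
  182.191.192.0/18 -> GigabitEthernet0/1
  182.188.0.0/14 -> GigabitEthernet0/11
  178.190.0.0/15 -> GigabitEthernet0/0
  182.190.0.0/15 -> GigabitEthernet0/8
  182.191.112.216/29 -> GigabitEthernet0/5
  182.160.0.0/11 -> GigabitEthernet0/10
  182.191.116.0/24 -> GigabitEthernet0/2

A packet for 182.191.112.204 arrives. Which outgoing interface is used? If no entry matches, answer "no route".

GigabitEthernet0/8

Routes whose prefix contains 182.191.112.204:
  182.128.0.0/9 (182.128.0.0 - 182.255.255.255) -> GigabitEthernet0/4
  182.160.0.0/11 (182.160.0.0 - 182.191.255.255) -> GigabitEthernet0/10
  182.188.0.0/14 (182.188.0.0 - 182.191.255.255) -> GigabitEthernet0/11
  182.190.0.0/15 (182.190.0.0 - 182.191.255.255) -> GigabitEthernet0/8
More-specific entries that do NOT match:
  182.191.112.216/29 (182.191.112.216 - 182.191.112.223) does not contain 182.191.112.204
  182.191.116.0/24 (182.191.116.0 - 182.191.116.255) does not contain 182.191.112.204
  182.191.96.0/21 (182.191.96.0 - 182.191.103.255) does not contain 182.191.112.204
  182.191.192.0/18 (182.191.192.0 - 182.191.255.255) does not contain 182.191.112.204
  183.191.0.0/17 (183.191.0.0 - 183.191.127.255) does not contain 182.191.112.204
Longest matching prefix is /15 -> interface GigabitEthernet0/8.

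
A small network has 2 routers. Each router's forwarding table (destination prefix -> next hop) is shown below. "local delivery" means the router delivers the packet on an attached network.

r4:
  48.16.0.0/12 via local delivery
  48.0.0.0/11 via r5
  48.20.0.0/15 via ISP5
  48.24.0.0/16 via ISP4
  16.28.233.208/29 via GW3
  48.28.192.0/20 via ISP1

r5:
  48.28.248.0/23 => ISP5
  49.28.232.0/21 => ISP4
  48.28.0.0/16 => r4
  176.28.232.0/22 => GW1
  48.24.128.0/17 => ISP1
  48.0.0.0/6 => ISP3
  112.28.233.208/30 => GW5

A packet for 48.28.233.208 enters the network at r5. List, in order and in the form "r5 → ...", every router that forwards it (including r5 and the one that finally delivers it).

r5 → r4

At r5: longest match for 48.28.233.208 is 48.28.0.0/16 -> r4
At r4: longest match for 48.28.233.208 is 48.16.0.0/12 -> local delivery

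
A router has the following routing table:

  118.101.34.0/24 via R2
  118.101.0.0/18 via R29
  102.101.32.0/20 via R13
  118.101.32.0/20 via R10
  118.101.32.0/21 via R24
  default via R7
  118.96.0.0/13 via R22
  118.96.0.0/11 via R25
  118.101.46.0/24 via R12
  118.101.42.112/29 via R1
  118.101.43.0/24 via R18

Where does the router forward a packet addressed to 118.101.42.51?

Routes whose prefix contains 118.101.42.51:
  0.0.0.0/0 (default, matches everything) -> R7
  118.96.0.0/11 (118.96.0.0 - 118.127.255.255) -> R25
  118.96.0.0/13 (118.96.0.0 - 118.103.255.255) -> R22
  118.101.0.0/18 (118.101.0.0 - 118.101.63.255) -> R29
  118.101.32.0/20 (118.101.32.0 - 118.101.47.255) -> R10
More-specific entries that do NOT match:
  118.101.42.112/29 (118.101.42.112 - 118.101.42.119) does not contain 118.101.42.51
  118.101.34.0/24 (118.101.34.0 - 118.101.34.255) does not contain 118.101.42.51
  118.101.46.0/24 (118.101.46.0 - 118.101.46.255) does not contain 118.101.42.51
  118.101.43.0/24 (118.101.43.0 - 118.101.43.255) does not contain 118.101.42.51
  118.101.32.0/21 (118.101.32.0 - 118.101.39.255) does not contain 118.101.42.51
Longest matching prefix is /20 -> next hop R10.

R10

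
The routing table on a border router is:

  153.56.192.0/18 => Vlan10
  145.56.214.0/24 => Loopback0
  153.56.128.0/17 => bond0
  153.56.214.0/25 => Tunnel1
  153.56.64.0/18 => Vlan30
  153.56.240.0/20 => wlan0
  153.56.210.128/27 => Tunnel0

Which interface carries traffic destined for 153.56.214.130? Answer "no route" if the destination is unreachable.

Routes whose prefix contains 153.56.214.130:
  153.56.128.0/17 (153.56.128.0 - 153.56.255.255) -> bond0
  153.56.192.0/18 (153.56.192.0 - 153.56.255.255) -> Vlan10
More-specific entries that do NOT match:
  153.56.210.128/27 (153.56.210.128 - 153.56.210.159) does not contain 153.56.214.130
  153.56.214.0/25 (153.56.214.0 - 153.56.214.127) does not contain 153.56.214.130
  145.56.214.0/24 (145.56.214.0 - 145.56.214.255) does not contain 153.56.214.130
  153.56.240.0/20 (153.56.240.0 - 153.56.255.255) does not contain 153.56.214.130
Longest matching prefix is /18 -> interface Vlan10.

Vlan10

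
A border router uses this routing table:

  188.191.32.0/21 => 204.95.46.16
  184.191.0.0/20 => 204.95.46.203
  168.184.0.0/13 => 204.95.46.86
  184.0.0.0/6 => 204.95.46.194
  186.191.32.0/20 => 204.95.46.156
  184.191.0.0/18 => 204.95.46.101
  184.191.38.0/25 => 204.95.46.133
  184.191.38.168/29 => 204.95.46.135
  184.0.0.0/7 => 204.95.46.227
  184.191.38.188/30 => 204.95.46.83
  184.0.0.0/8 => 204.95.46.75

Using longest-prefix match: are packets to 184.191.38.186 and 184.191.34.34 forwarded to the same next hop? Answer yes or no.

184.191.38.186: longest match 184.191.0.0/18 -> 204.95.46.101
184.191.34.34: longest match 184.191.0.0/18 -> 204.95.46.101

yes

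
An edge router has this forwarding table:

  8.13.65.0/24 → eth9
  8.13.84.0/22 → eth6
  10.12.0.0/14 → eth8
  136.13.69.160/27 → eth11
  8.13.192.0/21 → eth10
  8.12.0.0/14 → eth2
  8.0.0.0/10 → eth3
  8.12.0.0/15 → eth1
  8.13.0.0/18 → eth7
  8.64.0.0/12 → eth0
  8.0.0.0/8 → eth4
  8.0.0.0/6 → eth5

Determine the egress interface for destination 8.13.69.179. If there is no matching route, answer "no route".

eth1

Routes whose prefix contains 8.13.69.179:
  8.0.0.0/6 (8.0.0.0 - 11.255.255.255) -> eth5
  8.0.0.0/8 (8.0.0.0 - 8.255.255.255) -> eth4
  8.0.0.0/10 (8.0.0.0 - 8.63.255.255) -> eth3
  8.12.0.0/14 (8.12.0.0 - 8.15.255.255) -> eth2
  8.12.0.0/15 (8.12.0.0 - 8.13.255.255) -> eth1
More-specific entries that do NOT match:
  136.13.69.160/27 (136.13.69.160 - 136.13.69.191) does not contain 8.13.69.179
  8.13.65.0/24 (8.13.65.0 - 8.13.65.255) does not contain 8.13.69.179
  8.13.84.0/22 (8.13.84.0 - 8.13.87.255) does not contain 8.13.69.179
  8.13.192.0/21 (8.13.192.0 - 8.13.199.255) does not contain 8.13.69.179
  8.13.0.0/18 (8.13.0.0 - 8.13.63.255) does not contain 8.13.69.179
Longest matching prefix is /15 -> interface eth1.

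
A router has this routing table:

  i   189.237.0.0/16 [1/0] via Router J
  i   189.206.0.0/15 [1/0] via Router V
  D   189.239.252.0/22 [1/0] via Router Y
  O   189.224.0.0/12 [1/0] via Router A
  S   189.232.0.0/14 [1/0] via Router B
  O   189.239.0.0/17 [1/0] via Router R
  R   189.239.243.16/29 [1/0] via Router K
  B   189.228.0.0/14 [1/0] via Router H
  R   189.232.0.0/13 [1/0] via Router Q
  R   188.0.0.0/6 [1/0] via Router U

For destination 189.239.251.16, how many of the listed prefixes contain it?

Prefixes containing 189.239.251.16:
  188.0.0.0/6 (188.0.0.0 - 191.255.255.255)
  189.224.0.0/12 (189.224.0.0 - 189.239.255.255)
  189.232.0.0/13 (189.232.0.0 - 189.239.255.255)
Total matching entries: 3.

3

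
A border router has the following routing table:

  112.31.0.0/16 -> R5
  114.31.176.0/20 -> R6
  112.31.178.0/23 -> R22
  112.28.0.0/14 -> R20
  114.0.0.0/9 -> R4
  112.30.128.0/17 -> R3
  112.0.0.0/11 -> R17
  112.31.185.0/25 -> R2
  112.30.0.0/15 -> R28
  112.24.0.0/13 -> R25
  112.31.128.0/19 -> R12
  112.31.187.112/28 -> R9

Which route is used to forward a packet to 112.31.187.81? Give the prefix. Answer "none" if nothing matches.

Entries matching 112.31.187.81:
  112.0.0.0/11 (112.0.0.0 - 112.31.255.255)
  112.24.0.0/13 (112.24.0.0 - 112.31.255.255)
  112.28.0.0/14 (112.28.0.0 - 112.31.255.255)
  112.30.0.0/15 (112.30.0.0 - 112.31.255.255)
  112.31.0.0/16 (112.31.0.0 - 112.31.255.255)
Most specific is 112.31.0.0/16.

112.31.0.0/16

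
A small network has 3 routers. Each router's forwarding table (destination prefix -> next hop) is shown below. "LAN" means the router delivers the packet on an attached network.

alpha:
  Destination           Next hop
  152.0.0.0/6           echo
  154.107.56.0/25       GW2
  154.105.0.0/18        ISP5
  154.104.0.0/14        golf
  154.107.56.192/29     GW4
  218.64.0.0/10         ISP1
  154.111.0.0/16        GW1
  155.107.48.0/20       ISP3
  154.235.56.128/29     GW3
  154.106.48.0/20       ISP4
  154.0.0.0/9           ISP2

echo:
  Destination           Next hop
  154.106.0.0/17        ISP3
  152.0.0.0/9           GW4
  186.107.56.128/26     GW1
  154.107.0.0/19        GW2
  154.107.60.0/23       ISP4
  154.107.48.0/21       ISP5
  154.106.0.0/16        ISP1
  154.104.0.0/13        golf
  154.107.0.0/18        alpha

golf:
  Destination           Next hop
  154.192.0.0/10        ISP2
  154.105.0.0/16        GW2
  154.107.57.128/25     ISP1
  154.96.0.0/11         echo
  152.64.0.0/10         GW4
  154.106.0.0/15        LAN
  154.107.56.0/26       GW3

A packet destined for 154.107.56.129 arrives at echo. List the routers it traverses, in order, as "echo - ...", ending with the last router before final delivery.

echo - alpha - golf

At echo: longest match for 154.107.56.129 is 154.107.0.0/18 -> alpha
At alpha: longest match for 154.107.56.129 is 154.104.0.0/14 -> golf
At golf: longest match for 154.107.56.129 is 154.106.0.0/15 -> LAN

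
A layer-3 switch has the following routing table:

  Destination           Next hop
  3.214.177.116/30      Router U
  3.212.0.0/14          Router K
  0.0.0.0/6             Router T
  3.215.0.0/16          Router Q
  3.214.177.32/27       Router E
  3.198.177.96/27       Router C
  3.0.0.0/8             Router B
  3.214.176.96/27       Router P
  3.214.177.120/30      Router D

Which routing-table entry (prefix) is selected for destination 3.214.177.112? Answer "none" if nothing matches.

Entries matching 3.214.177.112:
  0.0.0.0/6 (0.0.0.0 - 3.255.255.255)
  3.0.0.0/8 (3.0.0.0 - 3.255.255.255)
  3.212.0.0/14 (3.212.0.0 - 3.215.255.255)
Most specific is 3.212.0.0/14.

3.212.0.0/14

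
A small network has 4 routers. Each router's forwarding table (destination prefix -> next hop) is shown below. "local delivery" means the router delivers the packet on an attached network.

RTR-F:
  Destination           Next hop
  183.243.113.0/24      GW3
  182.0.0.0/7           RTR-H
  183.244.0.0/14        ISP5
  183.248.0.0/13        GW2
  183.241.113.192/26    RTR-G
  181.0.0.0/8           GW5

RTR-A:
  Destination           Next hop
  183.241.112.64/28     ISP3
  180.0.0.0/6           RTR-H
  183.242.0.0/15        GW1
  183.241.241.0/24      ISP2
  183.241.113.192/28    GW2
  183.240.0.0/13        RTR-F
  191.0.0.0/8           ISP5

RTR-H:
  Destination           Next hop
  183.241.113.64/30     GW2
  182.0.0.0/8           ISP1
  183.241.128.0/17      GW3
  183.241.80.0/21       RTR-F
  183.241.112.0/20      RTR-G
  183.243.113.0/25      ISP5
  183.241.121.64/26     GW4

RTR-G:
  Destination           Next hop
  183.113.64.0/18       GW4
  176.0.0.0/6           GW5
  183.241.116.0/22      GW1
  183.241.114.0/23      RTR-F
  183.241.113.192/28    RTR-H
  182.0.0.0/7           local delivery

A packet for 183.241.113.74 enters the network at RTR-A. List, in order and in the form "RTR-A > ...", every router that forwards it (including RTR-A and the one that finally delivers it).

At RTR-A: longest match for 183.241.113.74 is 183.240.0.0/13 -> RTR-F
At RTR-F: longest match for 183.241.113.74 is 182.0.0.0/7 -> RTR-H
At RTR-H: longest match for 183.241.113.74 is 183.241.112.0/20 -> RTR-G
At RTR-G: longest match for 183.241.113.74 is 182.0.0.0/7 -> local delivery

RTR-A > RTR-F > RTR-H > RTR-G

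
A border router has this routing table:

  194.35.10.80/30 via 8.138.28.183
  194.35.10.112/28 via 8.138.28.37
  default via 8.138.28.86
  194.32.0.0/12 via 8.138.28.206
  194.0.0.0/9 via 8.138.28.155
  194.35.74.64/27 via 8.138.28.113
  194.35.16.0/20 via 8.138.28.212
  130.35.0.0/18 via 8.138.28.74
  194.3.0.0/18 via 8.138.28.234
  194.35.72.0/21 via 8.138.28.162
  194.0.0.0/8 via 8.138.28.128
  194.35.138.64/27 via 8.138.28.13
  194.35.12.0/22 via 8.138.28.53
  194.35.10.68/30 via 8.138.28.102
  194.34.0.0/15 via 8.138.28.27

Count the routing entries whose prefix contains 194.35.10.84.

5

Prefixes containing 194.35.10.84:
  0.0.0.0/0 (default, matches everything)
  194.0.0.0/8 (194.0.0.0 - 194.255.255.255)
  194.0.0.0/9 (194.0.0.0 - 194.127.255.255)
  194.32.0.0/12 (194.32.0.0 - 194.47.255.255)
  194.34.0.0/15 (194.34.0.0 - 194.35.255.255)
Total matching entries: 5.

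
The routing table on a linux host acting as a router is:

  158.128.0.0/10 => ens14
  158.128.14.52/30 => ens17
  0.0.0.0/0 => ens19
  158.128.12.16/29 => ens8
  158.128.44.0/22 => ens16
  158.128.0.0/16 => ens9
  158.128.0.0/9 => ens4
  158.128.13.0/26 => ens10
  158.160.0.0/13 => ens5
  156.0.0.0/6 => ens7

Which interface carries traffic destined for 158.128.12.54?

Routes whose prefix contains 158.128.12.54:
  0.0.0.0/0 (default, matches everything) -> ens19
  156.0.0.0/6 (156.0.0.0 - 159.255.255.255) -> ens7
  158.128.0.0/9 (158.128.0.0 - 158.255.255.255) -> ens4
  158.128.0.0/10 (158.128.0.0 - 158.191.255.255) -> ens14
  158.128.0.0/16 (158.128.0.0 - 158.128.255.255) -> ens9
More-specific entries that do NOT match:
  158.128.14.52/30 (158.128.14.52 - 158.128.14.55) does not contain 158.128.12.54
  158.128.12.16/29 (158.128.12.16 - 158.128.12.23) does not contain 158.128.12.54
  158.128.13.0/26 (158.128.13.0 - 158.128.13.63) does not contain 158.128.12.54
  158.128.44.0/22 (158.128.44.0 - 158.128.47.255) does not contain 158.128.12.54
Longest matching prefix is /16 -> interface ens9.

ens9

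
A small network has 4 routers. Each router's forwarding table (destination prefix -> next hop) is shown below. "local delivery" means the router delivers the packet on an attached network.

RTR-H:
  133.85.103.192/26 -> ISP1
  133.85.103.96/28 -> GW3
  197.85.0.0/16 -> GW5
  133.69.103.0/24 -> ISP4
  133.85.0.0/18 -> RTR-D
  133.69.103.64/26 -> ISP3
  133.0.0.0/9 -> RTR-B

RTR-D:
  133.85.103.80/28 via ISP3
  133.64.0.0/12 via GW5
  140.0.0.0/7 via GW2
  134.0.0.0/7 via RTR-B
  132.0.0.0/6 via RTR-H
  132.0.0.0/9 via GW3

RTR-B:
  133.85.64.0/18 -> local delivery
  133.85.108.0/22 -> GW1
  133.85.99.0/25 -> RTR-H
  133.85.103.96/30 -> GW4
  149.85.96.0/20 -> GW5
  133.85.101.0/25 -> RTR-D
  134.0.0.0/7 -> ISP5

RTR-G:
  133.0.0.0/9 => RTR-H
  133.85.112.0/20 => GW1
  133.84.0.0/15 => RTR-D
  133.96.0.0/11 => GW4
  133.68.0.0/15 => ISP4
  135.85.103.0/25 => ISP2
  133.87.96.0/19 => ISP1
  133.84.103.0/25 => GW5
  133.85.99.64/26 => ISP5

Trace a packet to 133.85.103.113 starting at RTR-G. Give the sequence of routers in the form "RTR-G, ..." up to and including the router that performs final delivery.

RTR-G, RTR-D, RTR-H, RTR-B

At RTR-G: longest match for 133.85.103.113 is 133.84.0.0/15 -> RTR-D
At RTR-D: longest match for 133.85.103.113 is 132.0.0.0/6 -> RTR-H
At RTR-H: longest match for 133.85.103.113 is 133.0.0.0/9 -> RTR-B
At RTR-B: longest match for 133.85.103.113 is 133.85.64.0/18 -> local delivery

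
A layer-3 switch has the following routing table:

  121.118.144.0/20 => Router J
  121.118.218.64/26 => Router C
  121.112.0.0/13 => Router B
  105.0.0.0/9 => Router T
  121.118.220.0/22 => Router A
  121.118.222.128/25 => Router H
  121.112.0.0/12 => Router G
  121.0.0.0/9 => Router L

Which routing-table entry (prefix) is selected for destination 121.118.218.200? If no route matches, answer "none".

Entries matching 121.118.218.200:
  121.0.0.0/9 (121.0.0.0 - 121.127.255.255)
  121.112.0.0/12 (121.112.0.0 - 121.127.255.255)
  121.112.0.0/13 (121.112.0.0 - 121.119.255.255)
Most specific is 121.112.0.0/13.

121.112.0.0/13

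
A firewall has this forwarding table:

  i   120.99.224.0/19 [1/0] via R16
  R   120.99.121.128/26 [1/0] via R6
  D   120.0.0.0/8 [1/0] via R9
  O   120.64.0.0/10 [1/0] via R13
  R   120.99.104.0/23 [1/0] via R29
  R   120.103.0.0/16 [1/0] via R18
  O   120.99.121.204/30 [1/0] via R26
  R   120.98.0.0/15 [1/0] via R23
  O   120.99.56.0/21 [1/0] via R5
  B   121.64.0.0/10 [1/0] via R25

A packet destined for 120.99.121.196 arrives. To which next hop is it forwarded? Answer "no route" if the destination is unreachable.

Routes whose prefix contains 120.99.121.196:
  120.0.0.0/8 (120.0.0.0 - 120.255.255.255) -> R9
  120.64.0.0/10 (120.64.0.0 - 120.127.255.255) -> R13
  120.98.0.0/15 (120.98.0.0 - 120.99.255.255) -> R23
More-specific entries that do NOT match:
  120.99.121.204/30 (120.99.121.204 - 120.99.121.207) does not contain 120.99.121.196
  120.99.121.128/26 (120.99.121.128 - 120.99.121.191) does not contain 120.99.121.196
  120.99.104.0/23 (120.99.104.0 - 120.99.105.255) does not contain 120.99.121.196
  120.99.56.0/21 (120.99.56.0 - 120.99.63.255) does not contain 120.99.121.196
  120.99.224.0/19 (120.99.224.0 - 120.99.255.255) does not contain 120.99.121.196
  120.103.0.0/16 (120.103.0.0 - 120.103.255.255) does not contain 120.99.121.196
Longest matching prefix is /15 -> next hop R23.

R23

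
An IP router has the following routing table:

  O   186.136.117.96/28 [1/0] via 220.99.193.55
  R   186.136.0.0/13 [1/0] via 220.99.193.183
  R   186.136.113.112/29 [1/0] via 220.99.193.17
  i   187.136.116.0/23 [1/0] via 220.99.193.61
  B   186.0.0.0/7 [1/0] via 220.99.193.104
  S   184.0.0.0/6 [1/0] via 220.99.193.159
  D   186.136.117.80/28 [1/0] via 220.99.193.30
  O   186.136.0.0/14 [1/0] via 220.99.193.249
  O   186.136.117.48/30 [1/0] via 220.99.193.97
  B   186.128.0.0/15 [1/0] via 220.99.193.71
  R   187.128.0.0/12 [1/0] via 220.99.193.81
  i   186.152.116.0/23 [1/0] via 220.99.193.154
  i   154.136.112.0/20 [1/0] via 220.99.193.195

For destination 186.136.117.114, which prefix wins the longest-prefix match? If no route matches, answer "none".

186.136.0.0/14

Entries matching 186.136.117.114:
  184.0.0.0/6 (184.0.0.0 - 187.255.255.255)
  186.0.0.0/7 (186.0.0.0 - 187.255.255.255)
  186.136.0.0/13 (186.136.0.0 - 186.143.255.255)
  186.136.0.0/14 (186.136.0.0 - 186.139.255.255)
Most specific is 186.136.0.0/14.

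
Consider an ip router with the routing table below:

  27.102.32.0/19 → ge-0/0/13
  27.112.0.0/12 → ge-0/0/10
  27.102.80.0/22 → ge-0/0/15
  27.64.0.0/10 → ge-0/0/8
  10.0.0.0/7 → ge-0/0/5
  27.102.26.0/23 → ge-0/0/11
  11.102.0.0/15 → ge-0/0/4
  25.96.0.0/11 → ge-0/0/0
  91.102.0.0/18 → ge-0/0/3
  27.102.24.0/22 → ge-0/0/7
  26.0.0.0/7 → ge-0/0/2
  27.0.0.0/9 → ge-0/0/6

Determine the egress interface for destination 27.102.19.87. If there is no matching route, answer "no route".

ge-0/0/8

Routes whose prefix contains 27.102.19.87:
  26.0.0.0/7 (26.0.0.0 - 27.255.255.255) -> ge-0/0/2
  27.0.0.0/9 (27.0.0.0 - 27.127.255.255) -> ge-0/0/6
  27.64.0.0/10 (27.64.0.0 - 27.127.255.255) -> ge-0/0/8
More-specific entries that do NOT match:
  27.102.26.0/23 (27.102.26.0 - 27.102.27.255) does not contain 27.102.19.87
  27.102.80.0/22 (27.102.80.0 - 27.102.83.255) does not contain 27.102.19.87
  27.102.24.0/22 (27.102.24.0 - 27.102.27.255) does not contain 27.102.19.87
  27.102.32.0/19 (27.102.32.0 - 27.102.63.255) does not contain 27.102.19.87
  91.102.0.0/18 (91.102.0.0 - 91.102.63.255) does not contain 27.102.19.87
  11.102.0.0/15 (11.102.0.0 - 11.103.255.255) does not contain 27.102.19.87
  27.112.0.0/12 (27.112.0.0 - 27.127.255.255) does not contain 27.102.19.87
  25.96.0.0/11 (25.96.0.0 - 25.127.255.255) does not contain 27.102.19.87
Longest matching prefix is /10 -> interface ge-0/0/8.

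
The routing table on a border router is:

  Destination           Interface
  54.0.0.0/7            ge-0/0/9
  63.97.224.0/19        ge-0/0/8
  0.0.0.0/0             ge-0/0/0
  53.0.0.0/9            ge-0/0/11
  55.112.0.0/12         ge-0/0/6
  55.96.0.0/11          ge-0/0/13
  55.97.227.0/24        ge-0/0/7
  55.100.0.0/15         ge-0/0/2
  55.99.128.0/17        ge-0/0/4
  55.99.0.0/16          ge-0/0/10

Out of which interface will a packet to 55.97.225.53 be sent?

Routes whose prefix contains 55.97.225.53:
  0.0.0.0/0 (default, matches everything) -> ge-0/0/0
  54.0.0.0/7 (54.0.0.0 - 55.255.255.255) -> ge-0/0/9
  55.96.0.0/11 (55.96.0.0 - 55.127.255.255) -> ge-0/0/13
More-specific entries that do NOT match:
  55.97.227.0/24 (55.97.227.0 - 55.97.227.255) does not contain 55.97.225.53
  63.97.224.0/19 (63.97.224.0 - 63.97.255.255) does not contain 55.97.225.53
  55.99.128.0/17 (55.99.128.0 - 55.99.255.255) does not contain 55.97.225.53
  55.99.0.0/16 (55.99.0.0 - 55.99.255.255) does not contain 55.97.225.53
  55.100.0.0/15 (55.100.0.0 - 55.101.255.255) does not contain 55.97.225.53
  55.112.0.0/12 (55.112.0.0 - 55.127.255.255) does not contain 55.97.225.53
Longest matching prefix is /11 -> interface ge-0/0/13.

ge-0/0/13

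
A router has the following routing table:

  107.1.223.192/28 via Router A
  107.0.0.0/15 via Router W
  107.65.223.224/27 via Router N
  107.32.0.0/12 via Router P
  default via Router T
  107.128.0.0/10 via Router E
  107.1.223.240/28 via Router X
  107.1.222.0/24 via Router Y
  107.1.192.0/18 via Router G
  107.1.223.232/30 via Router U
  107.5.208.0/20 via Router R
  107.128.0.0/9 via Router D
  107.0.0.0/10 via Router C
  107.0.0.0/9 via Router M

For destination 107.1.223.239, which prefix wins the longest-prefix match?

Entries matching 107.1.223.239:
  0.0.0.0/0 (default, matches everything)
  107.0.0.0/9 (107.0.0.0 - 107.127.255.255)
  107.0.0.0/10 (107.0.0.0 - 107.63.255.255)
  107.0.0.0/15 (107.0.0.0 - 107.1.255.255)
  107.1.192.0/18 (107.1.192.0 - 107.1.255.255)
Most specific is 107.1.192.0/18.

107.1.192.0/18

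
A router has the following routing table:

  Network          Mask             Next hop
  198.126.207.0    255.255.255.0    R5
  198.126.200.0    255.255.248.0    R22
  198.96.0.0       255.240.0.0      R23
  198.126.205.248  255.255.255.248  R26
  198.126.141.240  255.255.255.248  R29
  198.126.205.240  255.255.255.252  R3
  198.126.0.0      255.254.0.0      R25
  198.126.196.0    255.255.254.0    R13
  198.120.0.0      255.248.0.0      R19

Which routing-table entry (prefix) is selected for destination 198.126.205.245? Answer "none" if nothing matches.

Entries matching 198.126.205.245:
  198.120.0.0/13 (198.120.0.0 - 198.127.255.255)
  198.126.0.0/15 (198.126.0.0 - 198.127.255.255)
  198.126.200.0/21 (198.126.200.0 - 198.126.207.255)
Most specific is 198.126.200.0/21.

198.126.200.0/21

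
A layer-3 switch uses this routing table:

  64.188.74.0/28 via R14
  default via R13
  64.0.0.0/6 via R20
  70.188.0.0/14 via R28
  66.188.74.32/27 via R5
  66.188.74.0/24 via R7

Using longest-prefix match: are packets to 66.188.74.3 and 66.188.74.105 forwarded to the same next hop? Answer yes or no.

66.188.74.3: longest match 66.188.74.0/24 -> R7
66.188.74.105: longest match 66.188.74.0/24 -> R7

yes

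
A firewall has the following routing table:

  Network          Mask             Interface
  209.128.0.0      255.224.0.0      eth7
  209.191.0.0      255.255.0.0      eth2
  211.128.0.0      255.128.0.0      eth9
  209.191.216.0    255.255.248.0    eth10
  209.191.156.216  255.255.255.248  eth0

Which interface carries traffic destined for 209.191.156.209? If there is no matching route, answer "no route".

eth2

Routes whose prefix contains 209.191.156.209:
  209.191.0.0/16 (209.191.0.0 - 209.191.255.255) -> eth2
More-specific entries that do NOT match:
  209.191.156.216/29 (209.191.156.216 - 209.191.156.223) does not contain 209.191.156.209
  209.191.216.0/21 (209.191.216.0 - 209.191.223.255) does not contain 209.191.156.209
Longest matching prefix is /16 -> interface eth2.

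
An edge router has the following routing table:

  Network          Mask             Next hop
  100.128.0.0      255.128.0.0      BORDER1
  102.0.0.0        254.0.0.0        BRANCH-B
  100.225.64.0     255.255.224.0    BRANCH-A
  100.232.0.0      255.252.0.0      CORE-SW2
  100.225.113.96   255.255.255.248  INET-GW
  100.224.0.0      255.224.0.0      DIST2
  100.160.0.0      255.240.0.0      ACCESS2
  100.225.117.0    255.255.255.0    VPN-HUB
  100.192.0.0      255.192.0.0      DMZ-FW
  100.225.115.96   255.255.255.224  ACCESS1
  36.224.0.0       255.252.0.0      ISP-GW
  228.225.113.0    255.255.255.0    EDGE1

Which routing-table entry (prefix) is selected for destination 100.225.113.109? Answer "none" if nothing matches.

100.224.0.0/11

Entries matching 100.225.113.109:
  100.128.0.0/9 (100.128.0.0 - 100.255.255.255)
  100.192.0.0/10 (100.192.0.0 - 100.255.255.255)
  100.224.0.0/11 (100.224.0.0 - 100.255.255.255)
Most specific is 100.224.0.0/11.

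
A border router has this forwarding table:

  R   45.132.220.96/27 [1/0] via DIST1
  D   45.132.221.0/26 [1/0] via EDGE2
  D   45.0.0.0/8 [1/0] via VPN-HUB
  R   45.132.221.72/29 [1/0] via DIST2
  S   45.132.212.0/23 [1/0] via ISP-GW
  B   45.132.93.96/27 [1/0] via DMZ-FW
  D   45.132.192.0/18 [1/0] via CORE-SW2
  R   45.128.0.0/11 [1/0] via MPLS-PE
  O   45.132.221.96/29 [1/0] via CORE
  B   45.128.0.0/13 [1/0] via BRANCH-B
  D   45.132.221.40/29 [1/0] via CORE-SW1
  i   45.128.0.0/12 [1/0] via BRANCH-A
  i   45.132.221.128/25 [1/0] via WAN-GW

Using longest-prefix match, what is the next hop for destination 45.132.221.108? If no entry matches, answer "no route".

Routes whose prefix contains 45.132.221.108:
  45.0.0.0/8 (45.0.0.0 - 45.255.255.255) -> VPN-HUB
  45.128.0.0/11 (45.128.0.0 - 45.159.255.255) -> MPLS-PE
  45.128.0.0/12 (45.128.0.0 - 45.143.255.255) -> BRANCH-A
  45.128.0.0/13 (45.128.0.0 - 45.135.255.255) -> BRANCH-B
  45.132.192.0/18 (45.132.192.0 - 45.132.255.255) -> CORE-SW2
More-specific entries that do NOT match:
  45.132.221.72/29 (45.132.221.72 - 45.132.221.79) does not contain 45.132.221.108
  45.132.221.96/29 (45.132.221.96 - 45.132.221.103) does not contain 45.132.221.108
  45.132.221.40/29 (45.132.221.40 - 45.132.221.47) does not contain 45.132.221.108
  45.132.220.96/27 (45.132.220.96 - 45.132.220.127) does not contain 45.132.221.108
  45.132.93.96/27 (45.132.93.96 - 45.132.93.127) does not contain 45.132.221.108
  45.132.221.0/26 (45.132.221.0 - 45.132.221.63) does not contain 45.132.221.108
  45.132.221.128/25 (45.132.221.128 - 45.132.221.255) does not contain 45.132.221.108
  45.132.212.0/23 (45.132.212.0 - 45.132.213.255) does not contain 45.132.221.108
Longest matching prefix is /18 -> next hop CORE-SW2.

CORE-SW2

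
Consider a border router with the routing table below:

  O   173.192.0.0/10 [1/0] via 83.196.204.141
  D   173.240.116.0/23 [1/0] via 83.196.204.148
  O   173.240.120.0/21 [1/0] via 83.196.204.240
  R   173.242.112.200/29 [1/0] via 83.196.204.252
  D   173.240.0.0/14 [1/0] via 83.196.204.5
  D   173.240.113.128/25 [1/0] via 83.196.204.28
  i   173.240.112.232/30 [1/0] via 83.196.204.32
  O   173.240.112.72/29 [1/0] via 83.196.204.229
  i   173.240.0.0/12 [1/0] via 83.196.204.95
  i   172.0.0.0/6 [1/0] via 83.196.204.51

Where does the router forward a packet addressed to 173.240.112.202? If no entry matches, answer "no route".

83.196.204.5

Routes whose prefix contains 173.240.112.202:
  172.0.0.0/6 (172.0.0.0 - 175.255.255.255) -> 83.196.204.51
  173.192.0.0/10 (173.192.0.0 - 173.255.255.255) -> 83.196.204.141
  173.240.0.0/12 (173.240.0.0 - 173.255.255.255) -> 83.196.204.95
  173.240.0.0/14 (173.240.0.0 - 173.243.255.255) -> 83.196.204.5
More-specific entries that do NOT match:
  173.240.112.232/30 (173.240.112.232 - 173.240.112.235) does not contain 173.240.112.202
  173.242.112.200/29 (173.242.112.200 - 173.242.112.207) does not contain 173.240.112.202
  173.240.112.72/29 (173.240.112.72 - 173.240.112.79) does not contain 173.240.112.202
  173.240.113.128/25 (173.240.113.128 - 173.240.113.255) does not contain 173.240.112.202
  173.240.116.0/23 (173.240.116.0 - 173.240.117.255) does not contain 173.240.112.202
  173.240.120.0/21 (173.240.120.0 - 173.240.127.255) does not contain 173.240.112.202
Longest matching prefix is /14 -> next hop 83.196.204.5.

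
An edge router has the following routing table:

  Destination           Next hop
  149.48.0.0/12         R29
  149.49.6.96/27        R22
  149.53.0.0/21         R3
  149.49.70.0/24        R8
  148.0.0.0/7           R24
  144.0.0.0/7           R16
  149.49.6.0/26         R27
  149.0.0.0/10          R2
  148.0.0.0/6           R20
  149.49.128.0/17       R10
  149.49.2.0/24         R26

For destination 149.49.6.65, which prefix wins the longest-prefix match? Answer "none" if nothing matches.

Entries matching 149.49.6.65:
  148.0.0.0/6 (148.0.0.0 - 151.255.255.255)
  148.0.0.0/7 (148.0.0.0 - 149.255.255.255)
  149.0.0.0/10 (149.0.0.0 - 149.63.255.255)
  149.48.0.0/12 (149.48.0.0 - 149.63.255.255)
Most specific is 149.48.0.0/12.

149.48.0.0/12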